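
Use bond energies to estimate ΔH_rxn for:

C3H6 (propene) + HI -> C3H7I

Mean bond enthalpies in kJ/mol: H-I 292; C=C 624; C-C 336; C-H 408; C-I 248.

ΔH ≈ −76 kJ

Bonds broken (reactants):
  C-C: 1 × 336 = 336
  C-H: 6 × 408 = 2448
  C=C: 1 × 624 = 624
  H-I: 1 × 292 = 292
  Σ(broken) = 3700 kJ
Bonds formed (products):
  C-C: 2 × 336 = 672
  C-H: 7 × 408 = 2856
  C-I: 1 × 248 = 248
  Σ(formed) = 3776 kJ
ΔH = Σ(broken) − Σ(formed) = 3700 − 3776 = −76 kJ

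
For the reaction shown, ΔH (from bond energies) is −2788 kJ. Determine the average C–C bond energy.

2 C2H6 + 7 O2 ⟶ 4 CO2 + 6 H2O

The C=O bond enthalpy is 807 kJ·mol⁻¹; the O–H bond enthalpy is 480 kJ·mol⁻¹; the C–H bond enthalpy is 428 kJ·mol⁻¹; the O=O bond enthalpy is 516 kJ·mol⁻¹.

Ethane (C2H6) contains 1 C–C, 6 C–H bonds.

Let D be the C–C bond energy.
Σ(broken) = 2×D + 12×428 + 7×516 = 8748 + 2D
Σ(formed) = 8×807 + 12×480 = 12216
ΔH = Σ(broken) − Σ(formed) = (8748 + 2D) − (12216) = −3468 + 2D
Setting this equal to −2788 kJ gives 2D = 680, so D = 340 kJ/mol.

D(C–C) ≈ 340 kJ/mol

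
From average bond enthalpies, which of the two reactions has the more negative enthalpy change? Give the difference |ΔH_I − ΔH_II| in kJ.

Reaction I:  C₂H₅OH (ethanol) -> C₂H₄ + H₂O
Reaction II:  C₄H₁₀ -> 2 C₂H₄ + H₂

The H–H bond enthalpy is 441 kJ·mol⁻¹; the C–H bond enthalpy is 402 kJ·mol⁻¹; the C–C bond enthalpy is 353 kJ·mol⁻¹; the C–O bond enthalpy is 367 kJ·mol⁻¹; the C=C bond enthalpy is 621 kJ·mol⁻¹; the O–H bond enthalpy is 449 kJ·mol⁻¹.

Reaction I:
  Bonds broken (reactants):
    C–C: 1 × 353 = 353
    C–H: 5 × 402 = 2010
    C–O: 1 × 367 = 367
    O–H: 1 × 449 = 449
    Σ(broken) = 3179 kJ
  Bonds formed (products):
    C–H: 4 × 402 = 1608
    C=C: 1 × 621 = 621
    O–H: 2 × 449 = 898
    Σ(formed) = 3127 kJ
  ΔH_I = 3179 − 3127 = +52 kJ
Reaction II:
  Bonds broken (reactants):
    C–C: 3 × 353 = 1059
    C–H: 10 × 402 = 4020
    Σ(broken) = 5079 kJ
  Bonds formed (products):
    C–H: 8 × 402 = 3216
    C=C: 2 × 621 = 1242
    H–H: 1 × 441 = 441
    Σ(formed) = 4899 kJ
  ΔH_II = 5079 − 4899 = +180 kJ
ΔH_I − ΔH_II = −128 kJ, so reaction I has the more negative ΔH; |ΔH_I − ΔH_II| = 128 kJ.

Reaction I, by 128 kJ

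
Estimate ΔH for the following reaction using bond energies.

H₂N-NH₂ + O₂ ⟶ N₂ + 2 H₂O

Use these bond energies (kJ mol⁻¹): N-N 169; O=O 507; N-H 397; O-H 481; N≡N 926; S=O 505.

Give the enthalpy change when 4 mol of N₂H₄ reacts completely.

Bonds broken (reactants):
  N-H: 4 × 397 = 1588
  N-N: 1 × 169 = 169
  O=O: 1 × 507 = 507
  Σ(broken) = 2264 kJ
Bonds formed (products):
  N≡N: 1 × 926 = 926
  O-H: 4 × 481 = 1924
  Σ(formed) = 2850 kJ
ΔH = Σ(broken) − Σ(formed) = 2264 − 2850 = −586 kJ
For 4× the reaction as written: 4 × (−586) = −2344 kJ

ΔH = −2344 kJ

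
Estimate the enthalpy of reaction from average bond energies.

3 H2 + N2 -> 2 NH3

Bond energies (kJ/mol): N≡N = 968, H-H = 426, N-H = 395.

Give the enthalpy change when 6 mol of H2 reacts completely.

Bonds broken (reactants):
  H-H: 3 × 426 = 1278
  N≡N: 1 × 968 = 968
  Σ(broken) = 2246 kJ
Bonds formed (products):
  N-H: 6 × 395 = 2370
  Σ(formed) = 2370 kJ
ΔH = Σ(broken) − Σ(formed) = 2246 − 2370 = −124 kJ
For 2× the reaction as written: 2 × (−124) = −248 kJ

ΔH = −248 kJ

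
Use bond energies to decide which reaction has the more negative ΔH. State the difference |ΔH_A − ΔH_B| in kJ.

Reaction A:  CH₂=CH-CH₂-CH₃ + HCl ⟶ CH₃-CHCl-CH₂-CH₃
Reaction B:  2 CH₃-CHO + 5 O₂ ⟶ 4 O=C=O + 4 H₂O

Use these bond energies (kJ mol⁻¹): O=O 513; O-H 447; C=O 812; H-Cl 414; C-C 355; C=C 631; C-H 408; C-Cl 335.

Reaction B, by 1856 kJ

Reaction A:
  Bonds broken (reactants):
    C-C: 2 × 355 = 710
    C-H: 8 × 408 = 3264
    C=C: 1 × 631 = 631
    H-Cl: 1 × 414 = 414
    Σ(broken) = 5019 kJ
  Bonds formed (products):
    C-C: 3 × 355 = 1065
    C-Cl: 1 × 335 = 335
    C-H: 9 × 408 = 3672
    Σ(formed) = 5072 kJ
  ΔH_A = 5019 − 5072 = −53 kJ
Reaction B:
  Bonds broken (reactants):
    C-C: 2 × 355 = 710
    C-H: 8 × 408 = 3264
    C=O: 2 × 812 = 1624
    O=O: 5 × 513 = 2565
    Σ(broken) = 8163 kJ
  Bonds formed (products):
    C=O: 8 × 812 = 6496
    O-H: 8 × 447 = 3576
    Σ(formed) = 10072 kJ
  ΔH_B = 8163 − 10072 = −1909 kJ
ΔH_A − ΔH_B = +1856 kJ, so reaction B has the more negative ΔH; |ΔH_A − ΔH_B| = 1856 kJ.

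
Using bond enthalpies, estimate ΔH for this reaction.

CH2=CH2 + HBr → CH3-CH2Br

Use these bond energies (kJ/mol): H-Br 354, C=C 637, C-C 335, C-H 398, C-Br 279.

ΔH ≈ −21 kJ

Bonds broken (reactants):
  C-H: 4 × 398 = 1592
  C=C: 1 × 637 = 637
  H-Br: 1 × 354 = 354
  Σ(broken) = 2583 kJ
Bonds formed (products):
  C-Br: 1 × 279 = 279
  C-C: 1 × 335 = 335
  C-H: 5 × 398 = 1990
  Σ(formed) = 2604 kJ
ΔH = Σ(broken) − Σ(formed) = 2583 − 2604 = −21 kJ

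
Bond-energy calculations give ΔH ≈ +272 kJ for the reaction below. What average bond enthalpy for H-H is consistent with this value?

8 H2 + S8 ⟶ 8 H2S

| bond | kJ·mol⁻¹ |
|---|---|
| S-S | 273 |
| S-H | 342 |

Let D be the H-H bond energy.
Σ(broken) = 8×D + 8×273 = 2184 + 8D
Σ(formed) = 16×342 = 5472
ΔH = Σ(broken) − Σ(formed) = (2184 + 8D) − (5472) = −3288 + 8D
Setting this equal to +272 kJ gives 8D = 3560, so D = 445 kJ/mol.

D(H-H) ≈ 445 kJ/mol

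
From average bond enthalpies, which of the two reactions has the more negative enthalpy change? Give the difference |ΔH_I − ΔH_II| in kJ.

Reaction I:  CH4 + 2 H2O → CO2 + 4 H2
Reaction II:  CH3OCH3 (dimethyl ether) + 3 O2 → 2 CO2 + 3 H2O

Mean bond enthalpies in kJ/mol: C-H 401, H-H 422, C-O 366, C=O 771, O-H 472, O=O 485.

Reaction I:
  Bonds broken (reactants):
    C-H: 4 × 401 = 1604
    O-H: 4 × 472 = 1888
    Σ(broken) = 3492 kJ
  Bonds formed (products):
    C=O: 2 × 771 = 1542
    H-H: 4 × 422 = 1688
    Σ(formed) = 3230 kJ
  ΔH_I = 3492 − 3230 = +262 kJ
Reaction II:
  Bonds broken (reactants):
    C-H: 6 × 401 = 2406
    C-O: 2 × 366 = 732
    O=O: 3 × 485 = 1455
    Σ(broken) = 4593 kJ
  Bonds formed (products):
    C=O: 4 × 771 = 3084
    O-H: 6 × 472 = 2832
    Σ(formed) = 5916 kJ
  ΔH_II = 4593 − 5916 = −1323 kJ
ΔH_I − ΔH_II = +1585 kJ, so reaction II has the more negative ΔH; |ΔH_I − ΔH_II| = 1585 kJ.

Reaction II, by 1585 kJ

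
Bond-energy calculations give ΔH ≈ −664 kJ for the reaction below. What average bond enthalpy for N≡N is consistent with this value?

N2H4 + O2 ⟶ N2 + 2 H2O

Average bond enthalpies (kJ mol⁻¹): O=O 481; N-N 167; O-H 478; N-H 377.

Let D be the N≡N bond energy.
Σ(broken) = 4×377 + 1×167 + 1×481 = 2156
Σ(formed) = 1×D + 4×478 = 1912 + D
ΔH = Σ(broken) − Σ(formed) = (2156) − (1912 + D) = +244 − D
Setting this equal to −664 kJ gives D = 908 kJ/mol.

D(N≡N) ≈ 908 kJ/mol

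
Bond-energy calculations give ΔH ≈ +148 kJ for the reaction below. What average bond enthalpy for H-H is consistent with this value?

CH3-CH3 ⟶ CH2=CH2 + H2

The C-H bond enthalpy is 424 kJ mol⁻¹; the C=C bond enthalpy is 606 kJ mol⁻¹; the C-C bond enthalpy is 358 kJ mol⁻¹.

Let D be the H-H bond energy.
Σ(broken) = 1×358 + 6×424 = 2902
Σ(formed) = 4×424 + 1×606 + 1×D = 2302 + D
ΔH = Σ(broken) − Σ(formed) = (2902) − (2302 + D) = +600 − D
Setting this equal to +148 kJ gives D = 452 kJ/mol.

D(H-H) ≈ 452 kJ/mol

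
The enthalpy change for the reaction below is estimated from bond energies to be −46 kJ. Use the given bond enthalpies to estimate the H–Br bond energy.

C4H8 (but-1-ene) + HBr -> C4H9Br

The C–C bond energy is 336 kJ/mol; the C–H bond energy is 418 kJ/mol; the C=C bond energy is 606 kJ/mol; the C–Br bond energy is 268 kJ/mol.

D(H–Br) ≈ 370 kJ/mol

Let D be the H–Br bond energy.
Σ(broken) = 2×336 + 8×418 + 1×606 + 1×D = 4622 + D
Σ(formed) = 1×268 + 3×336 + 9×418 = 5038
ΔH = Σ(broken) − Σ(formed) = (4622 + D) − (5038) = −416 + D
Setting this equal to −46 kJ gives D = 370 kJ/mol.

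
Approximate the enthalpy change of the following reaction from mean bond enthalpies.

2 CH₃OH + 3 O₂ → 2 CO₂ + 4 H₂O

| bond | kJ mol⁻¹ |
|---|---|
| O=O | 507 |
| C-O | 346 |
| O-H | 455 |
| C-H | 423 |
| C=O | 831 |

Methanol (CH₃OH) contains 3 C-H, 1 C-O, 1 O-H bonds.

ΔH ≈ −1303 kJ

Bonds broken (reactants):
  C-H: 6 × 423 = 2538
  C-O: 2 × 346 = 692
  O-H: 2 × 455 = 910
  O=O: 3 × 507 = 1521
  Σ(broken) = 5661 kJ
Bonds formed (products):
  C=O: 4 × 831 = 3324
  O-H: 8 × 455 = 3640
  Σ(formed) = 6964 kJ
ΔH = Σ(broken) − Σ(formed) = 5661 − 6964 = −1303 kJ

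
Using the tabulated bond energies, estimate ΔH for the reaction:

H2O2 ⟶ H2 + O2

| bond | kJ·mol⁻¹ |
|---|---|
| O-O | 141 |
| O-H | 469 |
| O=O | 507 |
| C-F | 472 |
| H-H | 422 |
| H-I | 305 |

ΔH ≈ +150 kJ

Bonds broken (reactants):
  O-H: 2 × 469 = 938
  O-O: 1 × 141 = 141
  Σ(broken) = 1079 kJ
Bonds formed (products):
  H-H: 1 × 422 = 422
  O=O: 1 × 507 = 507
  Σ(formed) = 929 kJ
ΔH = Σ(broken) − Σ(formed) = 1079 − 929 = +150 kJ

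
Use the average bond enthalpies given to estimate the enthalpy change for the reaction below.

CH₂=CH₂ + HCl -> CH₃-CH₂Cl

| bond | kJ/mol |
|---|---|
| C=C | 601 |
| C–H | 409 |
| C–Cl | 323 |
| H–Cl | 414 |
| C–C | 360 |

Bonds broken (reactants):
  C–H: 4 × 409 = 1636
  C=C: 1 × 601 = 601
  H–Cl: 1 × 414 = 414
  Σ(broken) = 2651 kJ
Bonds formed (products):
  C–C: 1 × 360 = 360
  C–Cl: 1 × 323 = 323
  C–H: 5 × 409 = 2045
  Σ(formed) = 2728 kJ
ΔH = Σ(broken) − Σ(formed) = 2651 − 2728 = −77 kJ

ΔH ≈ −77 kJ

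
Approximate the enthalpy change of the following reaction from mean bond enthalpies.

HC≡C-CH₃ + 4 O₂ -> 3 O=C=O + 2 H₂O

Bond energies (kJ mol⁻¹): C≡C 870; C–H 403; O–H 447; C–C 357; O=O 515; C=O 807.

Bonds broken (reactants):
  C≡C: 1 × 870 = 870
  C–C: 1 × 357 = 357
  C–H: 4 × 403 = 1612
  O=O: 4 × 515 = 2060
  Σ(broken) = 4899 kJ
Bonds formed (products):
  C=O: 6 × 807 = 4842
  O–H: 4 × 447 = 1788
  Σ(formed) = 6630 kJ
ΔH = Σ(broken) − Σ(formed) = 4899 − 6630 = −1731 kJ

ΔH ≈ −1731 kJ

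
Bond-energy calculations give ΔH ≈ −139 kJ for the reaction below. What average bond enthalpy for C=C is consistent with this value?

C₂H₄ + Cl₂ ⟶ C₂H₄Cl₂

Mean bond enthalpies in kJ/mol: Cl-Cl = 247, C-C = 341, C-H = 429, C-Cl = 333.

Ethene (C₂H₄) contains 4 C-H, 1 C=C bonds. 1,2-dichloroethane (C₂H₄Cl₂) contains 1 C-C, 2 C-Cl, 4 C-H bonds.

Let D be the C=C bond energy.
Σ(broken) = 4×429 + 1×D + 1×247 = 1963 + D
Σ(formed) = 1×341 + 2×333 + 4×429 = 2723
ΔH = Σ(broken) − Σ(formed) = (1963 + D) − (2723) = −760 + D
Setting this equal to −139 kJ gives D = 621 kJ/mol.

D(C=C) ≈ 621 kJ/mol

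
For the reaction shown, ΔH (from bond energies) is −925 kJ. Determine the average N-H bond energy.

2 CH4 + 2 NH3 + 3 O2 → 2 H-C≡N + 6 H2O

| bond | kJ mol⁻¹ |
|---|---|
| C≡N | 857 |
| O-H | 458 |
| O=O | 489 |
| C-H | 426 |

D(N-H) ≈ 377 kJ/mol

Let D be the N-H bond energy.
Σ(broken) = 8×426 + 6×D + 3×489 = 4875 + 6D
Σ(formed) = 2×857 + 2×426 + 12×458 = 8062
ΔH = Σ(broken) − Σ(formed) = (4875 + 6D) − (8062) = −3187 + 6D
Setting this equal to −925 kJ gives 6D = 2262, so D = 377 kJ/mol.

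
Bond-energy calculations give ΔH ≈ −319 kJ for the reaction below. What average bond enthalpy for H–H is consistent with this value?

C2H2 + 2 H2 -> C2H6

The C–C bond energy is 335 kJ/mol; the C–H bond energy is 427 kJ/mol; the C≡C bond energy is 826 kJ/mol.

D(H–H) ≈ 449 kJ/mol

Let D be the H–H bond energy.
Σ(broken) = 1×826 + 2×427 + 2×D = 1680 + 2D
Σ(formed) = 1×335 + 6×427 = 2897
ΔH = Σ(broken) − Σ(formed) = (1680 + 2D) − (2897) = −1217 + 2D
Setting this equal to −319 kJ gives 2D = 898, so D = 449 kJ/mol.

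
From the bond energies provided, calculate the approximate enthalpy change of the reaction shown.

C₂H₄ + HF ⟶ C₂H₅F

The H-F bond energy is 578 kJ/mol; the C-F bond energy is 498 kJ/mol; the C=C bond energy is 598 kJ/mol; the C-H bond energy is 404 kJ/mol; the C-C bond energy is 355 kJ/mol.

ΔH ≈ −81 kJ

Bonds broken (reactants):
  C-H: 4 × 404 = 1616
  C=C: 1 × 598 = 598
  H-F: 1 × 578 = 578
  Σ(broken) = 2792 kJ
Bonds formed (products):
  C-C: 1 × 355 = 355
  C-F: 1 × 498 = 498
  C-H: 5 × 404 = 2020
  Σ(formed) = 2873 kJ
ΔH = Σ(broken) − Σ(formed) = 2792 − 2873 = −81 kJ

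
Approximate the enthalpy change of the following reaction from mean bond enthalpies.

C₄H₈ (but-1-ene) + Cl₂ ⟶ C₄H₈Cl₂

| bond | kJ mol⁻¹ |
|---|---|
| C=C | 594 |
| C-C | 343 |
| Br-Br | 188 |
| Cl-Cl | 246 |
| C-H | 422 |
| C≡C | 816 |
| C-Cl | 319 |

ΔH ≈ −141 kJ

Bonds broken (reactants):
  C-C: 2 × 343 = 686
  C-H: 8 × 422 = 3376
  C=C: 1 × 594 = 594
  Cl-Cl: 1 × 246 = 246
  Σ(broken) = 4902 kJ
Bonds formed (products):
  C-C: 3 × 343 = 1029
  C-Cl: 2 × 319 = 638
  C-H: 8 × 422 = 3376
  Σ(formed) = 5043 kJ
ΔH = Σ(broken) − Σ(formed) = 4902 − 5043 = −141 kJ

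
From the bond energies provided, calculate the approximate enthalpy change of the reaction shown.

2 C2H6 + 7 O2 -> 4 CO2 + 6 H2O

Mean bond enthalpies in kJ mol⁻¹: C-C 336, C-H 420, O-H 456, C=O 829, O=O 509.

Bonds broken (reactants):
  C-C: 2 × 336 = 672
  C-H: 12 × 420 = 5040
  O=O: 7 × 509 = 3563
  Σ(broken) = 9275 kJ
Bonds formed (products):
  C=O: 8 × 829 = 6632
  O-H: 12 × 456 = 5472
  Σ(formed) = 12104 kJ
ΔH = Σ(broken) − Σ(formed) = 9275 − 12104 = −2829 kJ

ΔH ≈ −2829 kJ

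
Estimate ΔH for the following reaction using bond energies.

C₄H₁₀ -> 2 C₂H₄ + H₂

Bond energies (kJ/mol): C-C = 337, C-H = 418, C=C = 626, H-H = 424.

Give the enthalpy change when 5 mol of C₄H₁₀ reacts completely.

Bonds broken (reactants):
  C-C: 3 × 337 = 1011
  C-H: 10 × 418 = 4180
  Σ(broken) = 5191 kJ
Bonds formed (products):
  C-H: 8 × 418 = 3344
  C=C: 2 × 626 = 1252
  H-H: 1 × 424 = 424
  Σ(formed) = 5020 kJ
ΔH = Σ(broken) − Σ(formed) = 5191 − 5020 = +171 kJ
For 5× the reaction as written: 5 × (+171) = +855 kJ

ΔH = +855 kJ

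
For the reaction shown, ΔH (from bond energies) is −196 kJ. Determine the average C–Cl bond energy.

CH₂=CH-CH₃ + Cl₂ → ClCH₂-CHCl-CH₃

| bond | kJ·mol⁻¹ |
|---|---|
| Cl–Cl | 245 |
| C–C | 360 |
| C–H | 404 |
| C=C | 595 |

D(C–Cl) ≈ 338 kJ/mol

Let D be the C–Cl bond energy.
Σ(broken) = 1×360 + 6×404 + 1×595 + 1×245 = 3624
Σ(formed) = 2×360 + 2×D + 6×404 = 3144 + 2D
ΔH = Σ(broken) − Σ(formed) = (3624) − (3144 + 2D) = +480 − 2D
Setting this equal to −196 kJ gives 2D = 676, so D = 338 kJ/mol.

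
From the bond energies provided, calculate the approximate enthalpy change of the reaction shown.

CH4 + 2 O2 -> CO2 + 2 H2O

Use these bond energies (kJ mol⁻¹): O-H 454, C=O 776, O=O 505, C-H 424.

ΔH ≈ −662 kJ

Bonds broken (reactants):
  C-H: 4 × 424 = 1696
  O=O: 2 × 505 = 1010
  Σ(broken) = 2706 kJ
Bonds formed (products):
  C=O: 2 × 776 = 1552
  O-H: 4 × 454 = 1816
  Σ(formed) = 3368 kJ
ΔH = Σ(broken) − Σ(formed) = 2706 − 3368 = −662 kJ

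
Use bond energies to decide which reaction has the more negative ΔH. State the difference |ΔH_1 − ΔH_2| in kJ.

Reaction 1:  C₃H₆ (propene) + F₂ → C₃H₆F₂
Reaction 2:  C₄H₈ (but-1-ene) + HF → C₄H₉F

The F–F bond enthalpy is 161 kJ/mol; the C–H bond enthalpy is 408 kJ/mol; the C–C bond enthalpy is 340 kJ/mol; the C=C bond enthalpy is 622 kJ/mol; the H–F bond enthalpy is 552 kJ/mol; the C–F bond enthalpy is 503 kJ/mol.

Reaction 1:
  Bonds broken (reactants):
    C–C: 1 × 340 = 340
    C–H: 6 × 408 = 2448
    C=C: 1 × 622 = 622
    F–F: 1 × 161 = 161
    Σ(broken) = 3571 kJ
  Bonds formed (products):
    C–C: 2 × 340 = 680
    C–F: 2 × 503 = 1006
    C–H: 6 × 408 = 2448
    Σ(formed) = 4134 kJ
  ΔH_1 = 3571 − 4134 = −563 kJ
Reaction 2:
  Bonds broken (reactants):
    C–C: 2 × 340 = 680
    C–H: 8 × 408 = 3264
    C=C: 1 × 622 = 622
    H–F: 1 × 552 = 552
    Σ(broken) = 5118 kJ
  Bonds formed (products):
    C–C: 3 × 340 = 1020
    C–F: 1 × 503 = 503
    C–H: 9 × 408 = 3672
    Σ(formed) = 5195 kJ
  ΔH_2 = 5118 − 5195 = −77 kJ
ΔH_1 − ΔH_2 = −486 kJ, so reaction 1 has the more negative ΔH; |ΔH_1 − ΔH_2| = 486 kJ.

Reaction 1, by 486 kJ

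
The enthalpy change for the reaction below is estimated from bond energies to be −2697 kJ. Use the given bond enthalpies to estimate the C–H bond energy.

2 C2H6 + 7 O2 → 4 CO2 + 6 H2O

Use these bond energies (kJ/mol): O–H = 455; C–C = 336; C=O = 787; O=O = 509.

Let D be the C–H bond energy.
Σ(broken) = 2×336 + 12×D + 7×509 = 4235 + 12D
Σ(formed) = 8×787 + 12×455 = 11756
ΔH = Σ(broken) − Σ(formed) = (4235 + 12D) − (11756) = −7521 + 12D
Setting this equal to −2697 kJ gives 12D = 4824, so D = 402 kJ/mol.

D(C–H) ≈ 402 kJ/mol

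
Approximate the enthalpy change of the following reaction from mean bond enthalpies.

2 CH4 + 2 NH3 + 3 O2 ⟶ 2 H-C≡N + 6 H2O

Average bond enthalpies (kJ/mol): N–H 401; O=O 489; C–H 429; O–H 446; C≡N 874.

Bonds broken (reactants):
  C–H: 8 × 429 = 3432
  N–H: 6 × 401 = 2406
  O=O: 3 × 489 = 1467
  Σ(broken) = 7305 kJ
Bonds formed (products):
  C≡N: 2 × 874 = 1748
  C–H: 2 × 429 = 858
  O–H: 12 × 446 = 5352
  Σ(formed) = 7958 kJ
ΔH = Σ(broken) − Σ(formed) = 7305 − 7958 = −653 kJ

ΔH ≈ −653 kJ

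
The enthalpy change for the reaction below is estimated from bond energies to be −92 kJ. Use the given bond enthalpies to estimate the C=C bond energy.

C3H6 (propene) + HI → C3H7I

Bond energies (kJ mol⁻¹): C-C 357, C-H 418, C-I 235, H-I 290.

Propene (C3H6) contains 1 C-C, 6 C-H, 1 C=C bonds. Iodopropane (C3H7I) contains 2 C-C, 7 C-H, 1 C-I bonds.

D(C=C) ≈ 628 kJ/mol

Let D be the C=C bond energy.
Σ(broken) = 1×357 + 6×418 + 1×D + 1×290 = 3155 + D
Σ(formed) = 2×357 + 7×418 + 1×235 = 3875
ΔH = Σ(broken) − Σ(formed) = (3155 + D) − (3875) = −720 + D
Setting this equal to −92 kJ gives D = 628 kJ/mol.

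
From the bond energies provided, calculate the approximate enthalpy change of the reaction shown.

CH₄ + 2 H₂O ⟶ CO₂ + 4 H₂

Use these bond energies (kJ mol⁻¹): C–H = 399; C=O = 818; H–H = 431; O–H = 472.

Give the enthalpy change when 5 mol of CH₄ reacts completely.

ΔH = +620 kJ

Bonds broken (reactants):
  C–H: 4 × 399 = 1596
  O–H: 4 × 472 = 1888
  Σ(broken) = 3484 kJ
Bonds formed (products):
  C=O: 2 × 818 = 1636
  H–H: 4 × 431 = 1724
  Σ(formed) = 3360 kJ
ΔH = Σ(broken) − Σ(formed) = 3484 − 3360 = +124 kJ
For 5× the reaction as written: 5 × (+124) = +620 kJ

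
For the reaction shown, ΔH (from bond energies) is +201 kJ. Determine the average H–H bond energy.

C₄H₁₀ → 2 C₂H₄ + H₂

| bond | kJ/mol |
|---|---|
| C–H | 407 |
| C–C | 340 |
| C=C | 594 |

D(H–H) ≈ 445 kJ/mol

Let D be the H–H bond energy.
Σ(broken) = 3×340 + 10×407 = 5090
Σ(formed) = 8×407 + 2×594 + 1×D = 4444 + D
ΔH = Σ(broken) − Σ(formed) = (5090) − (4444 + D) = +646 − D
Setting this equal to +201 kJ gives D = 445 kJ/mol.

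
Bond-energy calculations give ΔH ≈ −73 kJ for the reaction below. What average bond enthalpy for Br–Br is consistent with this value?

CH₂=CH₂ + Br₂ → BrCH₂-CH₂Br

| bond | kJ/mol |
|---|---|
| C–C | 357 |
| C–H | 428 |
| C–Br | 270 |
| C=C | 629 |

D(Br–Br) ≈ 195 kJ/mol

Let D be the Br–Br bond energy.
Σ(broken) = 1×D + 4×428 + 1×629 = 2341 + D
Σ(formed) = 2×270 + 1×357 + 4×428 = 2609
ΔH = Σ(broken) − Σ(formed) = (2341 + D) − (2609) = −268 + D
Setting this equal to −73 kJ gives D = 195 kJ/mol.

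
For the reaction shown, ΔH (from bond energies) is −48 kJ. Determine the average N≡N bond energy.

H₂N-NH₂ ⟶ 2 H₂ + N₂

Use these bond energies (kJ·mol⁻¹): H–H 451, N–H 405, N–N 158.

D(N≡N) ≈ 924 kJ/mol

Let D be the N≡N bond energy.
Σ(broken) = 4×405 + 1×158 = 1778
Σ(formed) = 2×451 + 1×D = 902 + D
ΔH = Σ(broken) − Σ(formed) = (1778) − (902 + D) = +876 − D
Setting this equal to −48 kJ gives D = 924 kJ/mol.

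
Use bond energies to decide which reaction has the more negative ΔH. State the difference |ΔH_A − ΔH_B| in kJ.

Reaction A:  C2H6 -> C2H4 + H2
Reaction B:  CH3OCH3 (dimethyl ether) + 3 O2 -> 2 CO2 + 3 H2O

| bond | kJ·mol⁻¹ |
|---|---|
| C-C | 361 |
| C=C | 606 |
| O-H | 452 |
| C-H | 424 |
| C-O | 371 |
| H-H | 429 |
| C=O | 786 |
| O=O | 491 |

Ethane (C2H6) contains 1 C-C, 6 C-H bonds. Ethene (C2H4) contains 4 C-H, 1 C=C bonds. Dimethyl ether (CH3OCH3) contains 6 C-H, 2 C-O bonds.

Reaction B, by 1271 kJ

Reaction A:
  Bonds broken (reactants):
    C-C: 1 × 361 = 361
    C-H: 6 × 424 = 2544
    Σ(broken) = 2905 kJ
  Bonds formed (products):
    C-H: 4 × 424 = 1696
    C=C: 1 × 606 = 606
    H-H: 1 × 429 = 429
    Σ(formed) = 2731 kJ
  ΔH_A = 2905 − 2731 = +174 kJ
Reaction B:
  Bonds broken (reactants):
    C-H: 6 × 424 = 2544
    C-O: 2 × 371 = 742
    O=O: 3 × 491 = 1473
    Σ(broken) = 4759 kJ
  Bonds formed (products):
    C=O: 4 × 786 = 3144
    O-H: 6 × 452 = 2712
    Σ(formed) = 5856 kJ
  ΔH_B = 4759 − 5856 = −1097 kJ
ΔH_A − ΔH_B = +1271 kJ, so reaction B has the more negative ΔH; |ΔH_A − ΔH_B| = 1271 kJ.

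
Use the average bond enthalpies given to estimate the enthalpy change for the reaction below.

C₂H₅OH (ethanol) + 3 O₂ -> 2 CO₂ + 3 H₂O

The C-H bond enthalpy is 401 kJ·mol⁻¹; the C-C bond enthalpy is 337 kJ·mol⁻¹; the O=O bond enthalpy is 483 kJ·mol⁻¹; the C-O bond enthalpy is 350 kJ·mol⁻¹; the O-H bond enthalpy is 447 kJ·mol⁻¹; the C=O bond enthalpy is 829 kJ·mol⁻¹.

Bonds broken (reactants):
  C-C: 1 × 337 = 337
  C-H: 5 × 401 = 2005
  C-O: 1 × 350 = 350
  O-H: 1 × 447 = 447
  O=O: 3 × 483 = 1449
  Σ(broken) = 4588 kJ
Bonds formed (products):
  C=O: 4 × 829 = 3316
  O-H: 6 × 447 = 2682
  Σ(formed) = 5998 kJ
ΔH = Σ(broken) − Σ(formed) = 4588 − 5998 = −1410 kJ

ΔH ≈ −1410 kJ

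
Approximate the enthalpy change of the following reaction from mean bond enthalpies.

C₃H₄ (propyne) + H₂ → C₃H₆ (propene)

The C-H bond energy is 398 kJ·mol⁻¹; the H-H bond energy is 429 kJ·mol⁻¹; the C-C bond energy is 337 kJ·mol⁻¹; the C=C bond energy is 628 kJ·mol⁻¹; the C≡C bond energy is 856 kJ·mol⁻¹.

ΔH ≈ −139 kJ

Bonds broken (reactants):
  C≡C: 1 × 856 = 856
  C-C: 1 × 337 = 337
  C-H: 4 × 398 = 1592
  H-H: 1 × 429 = 429
  Σ(broken) = 3214 kJ
Bonds formed (products):
  C-C: 1 × 337 = 337
  C-H: 6 × 398 = 2388
  C=C: 1 × 628 = 628
  Σ(formed) = 3353 kJ
ΔH = Σ(broken) − Σ(formed) = 3214 − 3353 = −139 kJ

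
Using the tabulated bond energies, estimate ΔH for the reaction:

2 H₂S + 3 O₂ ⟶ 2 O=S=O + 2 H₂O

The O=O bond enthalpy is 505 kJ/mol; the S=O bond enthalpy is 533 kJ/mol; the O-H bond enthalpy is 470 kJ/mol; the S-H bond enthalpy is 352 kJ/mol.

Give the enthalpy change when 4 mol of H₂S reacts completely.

ΔH = −2178 kJ

Bonds broken (reactants):
  O=O: 3 × 505 = 1515
  S-H: 4 × 352 = 1408
  Σ(broken) = 2923 kJ
Bonds formed (products):
  O-H: 4 × 470 = 1880
  S=O: 4 × 533 = 2132
  Σ(formed) = 4012 kJ
ΔH = Σ(broken) − Σ(formed) = 2923 − 4012 = −1089 kJ
For 2× the reaction as written: 2 × (−1089) = −2178 kJ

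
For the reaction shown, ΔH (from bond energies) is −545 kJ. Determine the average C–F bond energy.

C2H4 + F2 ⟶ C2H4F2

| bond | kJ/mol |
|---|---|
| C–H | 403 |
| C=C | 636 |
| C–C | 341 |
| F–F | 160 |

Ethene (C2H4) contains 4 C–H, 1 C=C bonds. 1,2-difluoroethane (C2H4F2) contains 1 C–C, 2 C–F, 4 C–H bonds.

D(C–F) ≈ 500 kJ/mol

Let D be the C–F bond energy.
Σ(broken) = 4×403 + 1×636 + 1×160 = 2408
Σ(formed) = 1×341 + 2×D + 4×403 = 1953 + 2D
ΔH = Σ(broken) − Σ(formed) = (2408) − (1953 + 2D) = +455 − 2D
Setting this equal to −545 kJ gives 2D = 1000, so D = 500 kJ/mol.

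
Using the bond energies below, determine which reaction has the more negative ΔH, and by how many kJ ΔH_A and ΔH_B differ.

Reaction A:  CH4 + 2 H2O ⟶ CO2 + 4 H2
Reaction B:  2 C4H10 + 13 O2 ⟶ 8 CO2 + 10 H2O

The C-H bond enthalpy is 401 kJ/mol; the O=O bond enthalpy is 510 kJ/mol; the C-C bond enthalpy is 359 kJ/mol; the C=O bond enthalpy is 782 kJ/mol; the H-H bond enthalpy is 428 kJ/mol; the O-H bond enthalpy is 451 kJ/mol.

Reaction B, by 4860 kJ

Reaction A:
  Bonds broken (reactants):
    C-H: 4 × 401 = 1604
    O-H: 4 × 451 = 1804
    Σ(broken) = 3408 kJ
  Bonds formed (products):
    C=O: 2 × 782 = 1564
    H-H: 4 × 428 = 1712
    Σ(formed) = 3276 kJ
  ΔH_A = 3408 − 3276 = +132 kJ
Reaction B:
  Bonds broken (reactants):
    C-C: 6 × 359 = 2154
    C-H: 20 × 401 = 8020
    O=O: 13 × 510 = 6630
    Σ(broken) = 16804 kJ
  Bonds formed (products):
    C=O: 16 × 782 = 12512
    O-H: 20 × 451 = 9020
    Σ(formed) = 21532 kJ
  ΔH_B = 16804 − 21532 = −4728 kJ
ΔH_A − ΔH_B = +4860 kJ, so reaction B has the more negative ΔH; |ΔH_A − ΔH_B| = 4860 kJ.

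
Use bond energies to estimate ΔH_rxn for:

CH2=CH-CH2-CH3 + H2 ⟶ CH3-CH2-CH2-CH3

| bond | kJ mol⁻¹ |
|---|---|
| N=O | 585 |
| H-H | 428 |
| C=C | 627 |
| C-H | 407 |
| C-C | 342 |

Bonds broken (reactants):
  C-C: 2 × 342 = 684
  C-H: 8 × 407 = 3256
  C=C: 1 × 627 = 627
  H-H: 1 × 428 = 428
  Σ(broken) = 4995 kJ
Bonds formed (products):
  C-C: 3 × 342 = 1026
  C-H: 10 × 407 = 4070
  Σ(formed) = 5096 kJ
ΔH = Σ(broken) − Σ(formed) = 4995 − 5096 = −101 kJ

ΔH ≈ −101 kJ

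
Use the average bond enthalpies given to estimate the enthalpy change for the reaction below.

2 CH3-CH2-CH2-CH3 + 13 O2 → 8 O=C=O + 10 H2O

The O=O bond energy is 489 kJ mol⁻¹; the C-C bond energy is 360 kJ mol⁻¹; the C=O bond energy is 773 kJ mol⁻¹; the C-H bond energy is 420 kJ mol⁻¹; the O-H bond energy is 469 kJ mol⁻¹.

ΔH ≈ −4831 kJ

Bonds broken (reactants):
  C-C: 6 × 360 = 2160
  C-H: 20 × 420 = 8400
  O=O: 13 × 489 = 6357
  Σ(broken) = 16917 kJ
Bonds formed (products):
  C=O: 16 × 773 = 12368
  O-H: 20 × 469 = 9380
  Σ(formed) = 21748 kJ
ΔH = Σ(broken) − Σ(formed) = 16917 − 21748 = −4831 kJ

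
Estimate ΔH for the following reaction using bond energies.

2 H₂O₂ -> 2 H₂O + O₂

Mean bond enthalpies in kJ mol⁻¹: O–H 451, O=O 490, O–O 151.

Bonds broken (reactants):
  O–H: 4 × 451 = 1804
  O–O: 2 × 151 = 302
  Σ(broken) = 2106 kJ
Bonds formed (products):
  O–H: 4 × 451 = 1804
  O=O: 1 × 490 = 490
  Σ(formed) = 2294 kJ
ΔH = Σ(broken) − Σ(formed) = 2106 − 2294 = −188 kJ

ΔH ≈ −188 kJ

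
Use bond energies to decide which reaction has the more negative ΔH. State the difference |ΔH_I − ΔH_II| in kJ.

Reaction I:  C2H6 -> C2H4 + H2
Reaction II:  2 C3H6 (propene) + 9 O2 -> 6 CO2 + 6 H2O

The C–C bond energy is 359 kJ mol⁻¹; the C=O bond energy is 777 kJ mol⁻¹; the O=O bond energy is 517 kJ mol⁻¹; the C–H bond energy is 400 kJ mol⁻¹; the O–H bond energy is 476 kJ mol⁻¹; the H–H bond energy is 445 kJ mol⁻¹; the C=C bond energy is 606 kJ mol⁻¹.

Reaction II, by 3761 kJ

Reaction I:
  Bonds broken (reactants):
    C–C: 1 × 359 = 359
    C–H: 6 × 400 = 2400
    Σ(broken) = 2759 kJ
  Bonds formed (products):
    C–H: 4 × 400 = 1600
    C=C: 1 × 606 = 606
    H–H: 1 × 445 = 445
    Σ(formed) = 2651 kJ
  ΔH_I = 2759 − 2651 = +108 kJ
Reaction II:
  Bonds broken (reactants):
    C–C: 2 × 359 = 718
    C–H: 12 × 400 = 4800
    C=C: 2 × 606 = 1212
    O=O: 9 × 517 = 4653
    Σ(broken) = 11383 kJ
  Bonds formed (products):
    C=O: 12 × 777 = 9324
    O–H: 12 × 476 = 5712
    Σ(formed) = 15036 kJ
  ΔH_II = 11383 − 15036 = −3653 kJ
ΔH_I − ΔH_II = +3761 kJ, so reaction II has the more negative ΔH; |ΔH_I − ΔH_II| = 3761 kJ.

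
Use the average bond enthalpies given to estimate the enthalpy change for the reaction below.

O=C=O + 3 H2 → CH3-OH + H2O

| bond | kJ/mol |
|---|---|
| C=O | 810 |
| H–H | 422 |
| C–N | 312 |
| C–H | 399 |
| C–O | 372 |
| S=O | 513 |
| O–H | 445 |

Bonds broken (reactants):
  C=O: 2 × 810 = 1620
  H–H: 3 × 422 = 1266
  Σ(broken) = 2886 kJ
Bonds formed (products):
  C–H: 3 × 399 = 1197
  C–O: 1 × 372 = 372
  O–H: 3 × 445 = 1335
  Σ(formed) = 2904 kJ
ΔH = Σ(broken) − Σ(formed) = 2886 − 2904 = −18 kJ

ΔH ≈ −18 kJ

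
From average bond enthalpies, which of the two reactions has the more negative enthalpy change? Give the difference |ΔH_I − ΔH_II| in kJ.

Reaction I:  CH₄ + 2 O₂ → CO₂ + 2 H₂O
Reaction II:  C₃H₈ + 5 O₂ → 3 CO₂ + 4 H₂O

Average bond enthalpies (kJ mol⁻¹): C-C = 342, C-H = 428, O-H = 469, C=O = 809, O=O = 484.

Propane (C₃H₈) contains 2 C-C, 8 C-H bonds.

Reaction I:
  Bonds broken (reactants):
    C-H: 4 × 428 = 1712
    O=O: 2 × 484 = 968
    Σ(broken) = 2680 kJ
  Bonds formed (products):
    C=O: 2 × 809 = 1618
    O-H: 4 × 469 = 1876
    Σ(formed) = 3494 kJ
  ΔH_I = 2680 − 3494 = −814 kJ
Reaction II:
  Bonds broken (reactants):
    C-C: 2 × 342 = 684
    C-H: 8 × 428 = 3424
    O=O: 5 × 484 = 2420
    Σ(broken) = 6528 kJ
  Bonds formed (products):
    C=O: 6 × 809 = 4854
    O-H: 8 × 469 = 3752
    Σ(formed) = 8606 kJ
  ΔH_II = 6528 − 8606 = −2078 kJ
ΔH_I − ΔH_II = +1264 kJ, so reaction II has the more negative ΔH; |ΔH_I − ΔH_II| = 1264 kJ.

Reaction II, by 1264 kJ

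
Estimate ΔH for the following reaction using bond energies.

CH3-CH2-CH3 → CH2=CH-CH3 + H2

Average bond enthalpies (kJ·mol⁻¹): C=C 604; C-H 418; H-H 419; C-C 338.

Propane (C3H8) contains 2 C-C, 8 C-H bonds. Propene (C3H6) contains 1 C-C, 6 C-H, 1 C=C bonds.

Bonds broken (reactants):
  C-C: 2 × 338 = 676
  C-H: 8 × 418 = 3344
  Σ(broken) = 4020 kJ
Bonds formed (products):
  C-C: 1 × 338 = 338
  C-H: 6 × 418 = 2508
  C=C: 1 × 604 = 604
  H-H: 1 × 419 = 419
  Σ(formed) = 3869 kJ
ΔH = Σ(broken) − Σ(formed) = 4020 − 3869 = +151 kJ

ΔH ≈ +151 kJ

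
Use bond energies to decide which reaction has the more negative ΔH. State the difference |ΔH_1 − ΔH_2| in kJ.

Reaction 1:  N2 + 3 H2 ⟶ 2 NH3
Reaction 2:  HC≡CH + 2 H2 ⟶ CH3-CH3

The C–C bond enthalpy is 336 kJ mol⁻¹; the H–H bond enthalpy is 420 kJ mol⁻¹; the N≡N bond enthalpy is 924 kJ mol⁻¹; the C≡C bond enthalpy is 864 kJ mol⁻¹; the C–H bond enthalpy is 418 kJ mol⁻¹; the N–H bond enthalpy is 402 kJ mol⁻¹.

Reaction 2, by 76 kJ

Reaction 1:
  Bonds broken (reactants):
    H–H: 3 × 420 = 1260
    N≡N: 1 × 924 = 924
    Σ(broken) = 2184 kJ
  Bonds formed (products):
    N–H: 6 × 402 = 2412
    Σ(formed) = 2412 kJ
  ΔH_1 = 2184 − 2412 = −228 kJ
Reaction 2:
  Bonds broken (reactants):
    C≡C: 1 × 864 = 864
    C–H: 2 × 418 = 836
    H–H: 2 × 420 = 840
    Σ(broken) = 2540 kJ
  Bonds formed (products):
    C–C: 1 × 336 = 336
    C–H: 6 × 418 = 2508
    Σ(formed) = 2844 kJ
  ΔH_2 = 2540 − 2844 = −304 kJ
ΔH_1 − ΔH_2 = +76 kJ, so reaction 2 has the more negative ΔH; |ΔH_1 − ΔH_2| = 76 kJ.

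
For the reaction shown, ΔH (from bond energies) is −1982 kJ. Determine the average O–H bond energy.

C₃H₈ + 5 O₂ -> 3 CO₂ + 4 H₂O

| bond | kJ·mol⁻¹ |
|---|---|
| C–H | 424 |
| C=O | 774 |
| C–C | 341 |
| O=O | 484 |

D(O–H) ≈ 479 kJ/mol

Let D be the O–H bond energy.
Σ(broken) = 2×341 + 8×424 + 5×484 = 6494
Σ(formed) = 6×774 + 8×D = 4644 + 8D
ΔH = Σ(broken) − Σ(formed) = (6494) − (4644 + 8D) = +1850 − 8D
Setting this equal to −1982 kJ gives 8D = 3832, so D = 479 kJ/mol.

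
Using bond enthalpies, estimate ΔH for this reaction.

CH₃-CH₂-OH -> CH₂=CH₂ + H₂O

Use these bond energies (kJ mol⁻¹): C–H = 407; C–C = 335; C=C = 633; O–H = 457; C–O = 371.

Bonds broken (reactants):
  C–C: 1 × 335 = 335
  C–H: 5 × 407 = 2035
  C–O: 1 × 371 = 371
  O–H: 1 × 457 = 457
  Σ(broken) = 3198 kJ
Bonds formed (products):
  C–H: 4 × 407 = 1628
  C=C: 1 × 633 = 633
  O–H: 2 × 457 = 914
  Σ(formed) = 3175 kJ
ΔH = Σ(broken) − Σ(formed) = 3198 − 3175 = +23 kJ

ΔH ≈ +23 kJ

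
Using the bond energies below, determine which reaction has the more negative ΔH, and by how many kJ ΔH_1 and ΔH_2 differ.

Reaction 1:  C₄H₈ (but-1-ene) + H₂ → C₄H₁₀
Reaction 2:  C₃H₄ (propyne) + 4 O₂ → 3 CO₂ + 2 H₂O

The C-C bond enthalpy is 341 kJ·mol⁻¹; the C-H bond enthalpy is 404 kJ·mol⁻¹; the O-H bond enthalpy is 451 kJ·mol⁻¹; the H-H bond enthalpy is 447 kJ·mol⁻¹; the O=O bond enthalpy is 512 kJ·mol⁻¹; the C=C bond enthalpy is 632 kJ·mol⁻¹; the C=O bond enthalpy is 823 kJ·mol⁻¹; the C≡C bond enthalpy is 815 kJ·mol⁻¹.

Reaction 1:
  Bonds broken (reactants):
    C-C: 2 × 341 = 682
    C-H: 8 × 404 = 3232
    C=C: 1 × 632 = 632
    H-H: 1 × 447 = 447
    Σ(broken) = 4993 kJ
  Bonds formed (products):
    C-C: 3 × 341 = 1023
    C-H: 10 × 404 = 4040
    Σ(formed) = 5063 kJ
  ΔH_1 = 4993 − 5063 = −70 kJ
Reaction 2:
  Bonds broken (reactants):
    C≡C: 1 × 815 = 815
    C-C: 1 × 341 = 341
    C-H: 4 × 404 = 1616
    O=O: 4 × 512 = 2048
    Σ(broken) = 4820 kJ
  Bonds formed (products):
    C=O: 6 × 823 = 4938
    O-H: 4 × 451 = 1804
    Σ(formed) = 6742 kJ
  ΔH_2 = 4820 − 6742 = −1922 kJ
ΔH_1 − ΔH_2 = +1852 kJ, so reaction 2 has the more negative ΔH; |ΔH_1 − ΔH_2| = 1852 kJ.

Reaction 2, by 1852 kJ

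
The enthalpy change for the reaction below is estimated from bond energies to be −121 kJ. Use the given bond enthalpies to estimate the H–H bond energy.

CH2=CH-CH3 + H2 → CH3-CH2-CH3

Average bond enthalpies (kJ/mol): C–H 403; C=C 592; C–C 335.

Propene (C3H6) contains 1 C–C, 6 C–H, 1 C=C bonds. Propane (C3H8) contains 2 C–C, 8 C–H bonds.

Let D be the H–H bond energy.
Σ(broken) = 1×335 + 6×403 + 1×592 + 1×D = 3345 + D
Σ(formed) = 2×335 + 8×403 = 3894
ΔH = Σ(broken) − Σ(formed) = (3345 + D) − (3894) = −549 + D
Setting this equal to −121 kJ gives D = 428 kJ/mol.

D(H–H) ≈ 428 kJ/mol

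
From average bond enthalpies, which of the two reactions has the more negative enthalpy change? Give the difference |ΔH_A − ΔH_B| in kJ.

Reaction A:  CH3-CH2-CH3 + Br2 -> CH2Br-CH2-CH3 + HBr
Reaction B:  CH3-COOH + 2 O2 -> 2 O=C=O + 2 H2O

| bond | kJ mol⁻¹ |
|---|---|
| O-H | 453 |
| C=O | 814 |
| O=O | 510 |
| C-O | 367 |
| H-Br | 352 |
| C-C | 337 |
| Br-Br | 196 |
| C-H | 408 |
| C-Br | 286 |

Reaction A:
  Bonds broken (reactants):
    Br-Br: 1 × 196 = 196
    C-C: 2 × 337 = 674
    C-H: 8 × 408 = 3264
    Σ(broken) = 4134 kJ
  Bonds formed (products):
    C-Br: 1 × 286 = 286
    C-C: 2 × 337 = 674
    C-H: 7 × 408 = 2856
    H-Br: 1 × 352 = 352
    Σ(formed) = 4168 kJ
  ΔH_A = 4134 − 4168 = −34 kJ
Reaction B:
  Bonds broken (reactants):
    C-C: 1 × 337 = 337
    C-H: 3 × 408 = 1224
    C-O: 1 × 367 = 367
    C=O: 1 × 814 = 814
    O-H: 1 × 453 = 453
    O=O: 2 × 510 = 1020
    Σ(broken) = 4215 kJ
  Bonds formed (products):
    C=O: 4 × 814 = 3256
    O-H: 4 × 453 = 1812
    Σ(formed) = 5068 kJ
  ΔH_B = 4215 − 5068 = −853 kJ
ΔH_A − ΔH_B = +819 kJ, so reaction B has the more negative ΔH; |ΔH_A − ΔH_B| = 819 kJ.

Reaction B, by 819 kJ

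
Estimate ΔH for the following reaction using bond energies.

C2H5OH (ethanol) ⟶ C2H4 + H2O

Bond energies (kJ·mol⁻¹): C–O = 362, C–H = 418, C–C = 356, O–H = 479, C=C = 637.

Bonds broken (reactants):
  C–C: 1 × 356 = 356
  C–H: 5 × 418 = 2090
  C–O: 1 × 362 = 362
  O–H: 1 × 479 = 479
  Σ(broken) = 3287 kJ
Bonds formed (products):
  C–H: 4 × 418 = 1672
  C=C: 1 × 637 = 637
  O–H: 2 × 479 = 958
  Σ(formed) = 3267 kJ
ΔH = Σ(broken) − Σ(formed) = 3287 − 3267 = +20 kJ

ΔH ≈ +20 kJ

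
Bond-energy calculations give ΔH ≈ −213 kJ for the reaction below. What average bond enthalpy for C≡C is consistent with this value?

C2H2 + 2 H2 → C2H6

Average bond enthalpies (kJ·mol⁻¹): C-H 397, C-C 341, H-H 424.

Let D be the C≡C bond energy.
Σ(broken) = 1×D + 2×397 + 2×424 = 1642 + D
Σ(formed) = 1×341 + 6×397 = 2723
ΔH = Σ(broken) − Σ(formed) = (1642 + D) − (2723) = −1081 + D
Setting this equal to −213 kJ gives D = 868 kJ/mol.

D(C≡C) ≈ 868 kJ/mol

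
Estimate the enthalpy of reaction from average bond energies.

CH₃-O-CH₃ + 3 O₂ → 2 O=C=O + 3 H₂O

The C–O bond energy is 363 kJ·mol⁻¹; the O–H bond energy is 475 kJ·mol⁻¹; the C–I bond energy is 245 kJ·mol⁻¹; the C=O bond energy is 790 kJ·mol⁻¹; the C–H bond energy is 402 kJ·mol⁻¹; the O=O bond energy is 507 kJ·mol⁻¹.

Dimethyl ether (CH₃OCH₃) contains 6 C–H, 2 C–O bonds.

ΔH ≈ −1351 kJ

Bonds broken (reactants):
  C–H: 6 × 402 = 2412
  C–O: 2 × 363 = 726
  O=O: 3 × 507 = 1521
  Σ(broken) = 4659 kJ
Bonds formed (products):
  C=O: 4 × 790 = 3160
  O–H: 6 × 475 = 2850
  Σ(formed) = 6010 kJ
ΔH = Σ(broken) − Σ(formed) = 4659 − 6010 = −1351 kJ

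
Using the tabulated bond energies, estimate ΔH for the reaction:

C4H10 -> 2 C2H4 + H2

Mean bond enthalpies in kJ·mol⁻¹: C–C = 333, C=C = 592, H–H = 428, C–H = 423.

Bonds broken (reactants):
  C–C: 3 × 333 = 999
  C–H: 10 × 423 = 4230
  Σ(broken) = 5229 kJ
Bonds formed (products):
  C–H: 8 × 423 = 3384
  C=C: 2 × 592 = 1184
  H–H: 1 × 428 = 428
  Σ(formed) = 4996 kJ
ΔH = Σ(broken) − Σ(formed) = 5229 − 4996 = +233 kJ

ΔH ≈ +233 kJ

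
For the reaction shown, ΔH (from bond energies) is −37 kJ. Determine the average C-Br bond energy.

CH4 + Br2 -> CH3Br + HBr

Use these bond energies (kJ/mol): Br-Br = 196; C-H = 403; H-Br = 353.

D(C-Br) ≈ 283 kJ/mol

Let D be the C-Br bond energy.
Σ(broken) = 1×196 + 4×403 = 1808
Σ(formed) = 1×D + 3×403 + 1×353 = 1562 + D
ΔH = Σ(broken) − Σ(formed) = (1808) − (1562 + D) = +246 − D
Setting this equal to −37 kJ gives D = 283 kJ/mol.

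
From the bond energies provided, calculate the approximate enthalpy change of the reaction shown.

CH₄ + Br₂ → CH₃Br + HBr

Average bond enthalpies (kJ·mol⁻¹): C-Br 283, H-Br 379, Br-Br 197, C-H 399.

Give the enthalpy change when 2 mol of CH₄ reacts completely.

ΔH = −132 kJ

Bonds broken (reactants):
  Br-Br: 1 × 197 = 197
  C-H: 4 × 399 = 1596
  Σ(broken) = 1793 kJ
Bonds formed (products):
  C-Br: 1 × 283 = 283
  C-H: 3 × 399 = 1197
  H-Br: 1 × 379 = 379
  Σ(formed) = 1859 kJ
ΔH = Σ(broken) − Σ(formed) = 1793 − 1859 = −66 kJ
For 2× the reaction as written: 2 × (−66) = −132 kJ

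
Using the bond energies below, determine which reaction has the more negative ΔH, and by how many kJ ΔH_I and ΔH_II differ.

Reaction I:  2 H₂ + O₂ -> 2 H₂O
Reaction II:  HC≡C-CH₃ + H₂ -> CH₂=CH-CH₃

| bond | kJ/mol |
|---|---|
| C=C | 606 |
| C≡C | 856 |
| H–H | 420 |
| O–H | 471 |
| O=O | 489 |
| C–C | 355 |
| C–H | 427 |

Reaction I, by 371 kJ

Reaction I:
  Bonds broken (reactants):
    H–H: 2 × 420 = 840
    O=O: 1 × 489 = 489
    Σ(broken) = 1329 kJ
  Bonds formed (products):
    O–H: 4 × 471 = 1884
    Σ(formed) = 1884 kJ
  ΔH_I = 1329 − 1884 = −555 kJ
Reaction II:
  Bonds broken (reactants):
    C≡C: 1 × 856 = 856
    C–C: 1 × 355 = 355
    C–H: 4 × 427 = 1708
    H–H: 1 × 420 = 420
    Σ(broken) = 3339 kJ
  Bonds formed (products):
    C–C: 1 × 355 = 355
    C–H: 6 × 427 = 2562
    C=C: 1 × 606 = 606
    Σ(formed) = 3523 kJ
  ΔH_II = 3339 − 3523 = −184 kJ
ΔH_I − ΔH_II = −371 kJ, so reaction I has the more negative ΔH; |ΔH_I − ΔH_II| = 371 kJ.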